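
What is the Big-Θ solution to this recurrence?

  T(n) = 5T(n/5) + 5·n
Θ(n log n)

Master Theorem: a = 5, b = 5, f(n) = 5·n.
Compute the critical exponent d = log₅(5) = 1.
Compare f(n) = Θ(n) against n^d:
  k = 1 = d, so f(n) = Θ(n^d) — Case 2.
  Work is balanced across levels: T(n) = Θ(n^d log n) = Θ(n log n).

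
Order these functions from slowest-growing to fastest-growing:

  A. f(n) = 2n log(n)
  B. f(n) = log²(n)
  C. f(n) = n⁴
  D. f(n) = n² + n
B < A < D < C

Comparing growth rates:
B = log²(n) is O(log² n)
A = 2n log(n) is O(n log n)
D = n² + n is O(n²)
C = n⁴ is O(n⁴)

Therefore, the order from slowest to fastest is: B < A < D < C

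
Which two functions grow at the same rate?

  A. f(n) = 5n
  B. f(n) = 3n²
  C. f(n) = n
A and C

Examining each function:
  A. 5n is O(n)
  B. 3n² is O(n²)
  C. n is O(n)

Functions A and C both have the same complexity class.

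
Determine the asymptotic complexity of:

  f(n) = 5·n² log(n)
O(n² log n)

The dominant term in 5·n² log(n) is 5·n² log(n), which is Θ(n² log n).
Constants are absorbed, so the tightest bound is O(n² log n).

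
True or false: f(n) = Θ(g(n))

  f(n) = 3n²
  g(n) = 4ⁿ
False

f(n) = 3n² is O(n²), and g(n) = 4ⁿ is O(4ⁿ).
Since they have different growth rates, f(n) = Θ(g(n)) is false.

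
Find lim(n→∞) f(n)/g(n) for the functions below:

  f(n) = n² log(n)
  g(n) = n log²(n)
∞

Since n² log(n) (O(n² log n)) grows faster than n log²(n) (O(n log² n)),
the ratio f(n)/g(n) → ∞ as n → ∞.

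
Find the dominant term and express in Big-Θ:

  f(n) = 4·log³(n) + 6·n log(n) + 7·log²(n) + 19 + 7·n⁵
Θ(n⁵)

Order the terms by growth rate: 19 ≺ 7·log²(n) ≺ 4·log³(n) ≺ 6·n log(n) ≺ 7·n⁵.
The fastest-growing term 7·n⁵ dominates as n → ∞; dropping its constant factor gives Θ(n⁵).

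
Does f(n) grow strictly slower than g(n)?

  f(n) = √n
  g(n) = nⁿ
True

f(n) = √n is O(√n), and g(n) = nⁿ is O(nⁿ).
Since O(√n) grows strictly slower than O(nⁿ), f(n) = o(g(n)) is true.
This means lim(n→∞) f(n)/g(n) = 0.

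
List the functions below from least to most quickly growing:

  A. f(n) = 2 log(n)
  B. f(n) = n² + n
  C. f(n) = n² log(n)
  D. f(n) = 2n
A < D < B < C

Comparing growth rates:
A = 2 log(n) is O(log n)
D = 2n is O(n)
B = n² + n is O(n²)
C = n² log(n) is O(n² log n)

Therefore, the order from slowest to fastest is: A < D < B < C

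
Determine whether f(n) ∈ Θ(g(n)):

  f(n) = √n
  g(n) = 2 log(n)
False

f(n) = √n is O(√n), and g(n) = 2 log(n) is O(log n).
Since they have different growth rates, f(n) = Θ(g(n)) is false.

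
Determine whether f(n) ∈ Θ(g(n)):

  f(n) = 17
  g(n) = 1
True

f(n) = 17 and g(n) = 1 are both O(1).
Since they have the same asymptotic growth rate, f(n) = Θ(g(n)) is true.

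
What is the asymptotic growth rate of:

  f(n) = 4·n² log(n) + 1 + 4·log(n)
Θ(n² log n)

Order the terms by growth rate: 1 ≺ 4·log(n) ≺ 4·n² log(n).
The fastest-growing term 4·n² log(n) dominates as n → ∞; dropping its constant factor gives Θ(n² log n).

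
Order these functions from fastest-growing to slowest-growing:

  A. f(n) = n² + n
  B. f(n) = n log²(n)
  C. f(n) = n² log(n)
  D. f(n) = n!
D > C > A > B

Comparing growth rates:
D = n! is O(n!)
C = n² log(n) is O(n² log n)
A = n² + n is O(n²)
B = n log²(n) is O(n log² n)

Therefore, the order from fastest to slowest is: D > C > A > B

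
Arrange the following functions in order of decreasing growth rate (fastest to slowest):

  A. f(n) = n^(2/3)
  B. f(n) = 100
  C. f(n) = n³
C > A > B

Comparing growth rates:
C = n³ is O(n³)
A = n^(2/3) is O(n^(2/3))
B = 100 is O(1)

Therefore, the order from fastest to slowest is: C > A > B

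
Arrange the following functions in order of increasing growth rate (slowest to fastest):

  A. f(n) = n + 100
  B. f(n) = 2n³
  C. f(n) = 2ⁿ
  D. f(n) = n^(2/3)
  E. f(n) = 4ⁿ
D < A < B < C < E

Comparing growth rates:
D = n^(2/3) is O(n^(2/3))
A = n + 100 is O(n)
B = 2n³ is O(n³)
C = 2ⁿ is O(2ⁿ)
E = 4ⁿ is O(4ⁿ)

Therefore, the order from slowest to fastest is: D < A < B < C < E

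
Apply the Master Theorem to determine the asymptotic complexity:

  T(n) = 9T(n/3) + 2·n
Θ(n²)

Master Theorem: a = 9, b = 3, f(n) = 2·n.
Compute the critical exponent d = log₃(9) = 2.
Compare f(n) = Θ(n) against n^d:
  k = 1 < d = 2, so f(n) = O(n^(d-ε)) — Case 1.
  The recursion cost dominates: T(n) = Θ(n^d) = Θ(n²).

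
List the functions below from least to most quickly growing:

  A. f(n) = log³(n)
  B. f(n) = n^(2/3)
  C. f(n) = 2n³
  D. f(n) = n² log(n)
A < B < D < C

Comparing growth rates:
A = log³(n) is O(log³ n)
B = n^(2/3) is O(n^(2/3))
D = n² log(n) is O(n² log n)
C = 2n³ is O(n³)

Therefore, the order from slowest to fastest is: A < B < D < C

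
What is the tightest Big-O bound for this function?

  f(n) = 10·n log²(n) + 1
O(n log² n)

The dominant term in 10·n log²(n) + 1 is 10·n log²(n), which is Θ(n log² n).
Lower-order terms (1) are asymptotically negligible.
Constants are absorbed, so the tightest bound is O(n log² n).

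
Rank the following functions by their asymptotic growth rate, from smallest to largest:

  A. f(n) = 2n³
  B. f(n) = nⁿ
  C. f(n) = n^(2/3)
C < A < B

Comparing growth rates:
C = n^(2/3) is O(n^(2/3))
A = 2n³ is O(n³)
B = nⁿ is O(nⁿ)

Therefore, the order from slowest to fastest is: C < A < B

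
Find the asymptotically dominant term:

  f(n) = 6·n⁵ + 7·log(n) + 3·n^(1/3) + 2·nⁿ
2·nⁿ

Looking at each term:
  - 6·n⁵ is O(n⁵)
  - 7·log(n) is O(log n)
  - 3·n^(1/3) is O(n^(1/3))
  - 2·nⁿ is O(nⁿ)

The term 2·nⁿ (O(nⁿ)) grows fastest and dominates all others.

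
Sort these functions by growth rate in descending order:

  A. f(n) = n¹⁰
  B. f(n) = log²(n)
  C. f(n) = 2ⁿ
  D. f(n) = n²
C > A > D > B

Comparing growth rates:
C = 2ⁿ is O(2ⁿ)
A = n¹⁰ is O(n¹⁰)
D = n² is O(n²)
B = log²(n) is O(log² n)

Therefore, the order from fastest to slowest is: C > A > D > B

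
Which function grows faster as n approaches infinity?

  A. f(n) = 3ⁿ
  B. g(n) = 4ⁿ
B

f(n) = 3ⁿ is O(3ⁿ), while g(n) = 4ⁿ is O(4ⁿ).
Since O(4ⁿ) grows faster than O(3ⁿ), g(n) dominates.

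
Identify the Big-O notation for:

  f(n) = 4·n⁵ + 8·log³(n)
O(n⁵)

The dominant term in 4·n⁵ + 8·log³(n) is 4·n⁵, which is Θ(n⁵).
Lower-order terms (8·log³(n)) are asymptotically negligible.
Constants are absorbed, so the tightest bound is O(n⁵).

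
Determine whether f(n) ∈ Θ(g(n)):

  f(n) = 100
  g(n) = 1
True

f(n) = 100 and g(n) = 1 are both O(1).
Since they have the same asymptotic growth rate, f(n) = Θ(g(n)) is true.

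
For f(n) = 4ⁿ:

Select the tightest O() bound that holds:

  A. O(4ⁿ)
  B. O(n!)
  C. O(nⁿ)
A

f(n) = 4ⁿ is O(4ⁿ).
All listed options are valid Big-O bounds (upper bounds),
but O(4ⁿ) is the tightest (smallest valid bound).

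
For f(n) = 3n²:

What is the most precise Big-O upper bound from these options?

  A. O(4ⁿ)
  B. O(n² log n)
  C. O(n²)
C

f(n) = 3n² is O(n²).
All listed options are valid Big-O bounds (upper bounds),
but O(n²) is the tightest (smallest valid bound).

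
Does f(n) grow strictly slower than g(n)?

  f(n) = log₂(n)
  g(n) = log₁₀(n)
False

f(n) = log₂(n) is O(log n), and g(n) = log₁₀(n) is O(log n).
Since they have the same growth rate, f(n) = o(g(n)) is false.
(f = o(g) requires f to grow strictly slower, not equal.)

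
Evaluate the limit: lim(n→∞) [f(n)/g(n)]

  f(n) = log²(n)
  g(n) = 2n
0

Since log²(n) (O(log² n)) grows slower than 2n (O(n)),
the ratio f(n)/g(n) → 0 as n → ∞.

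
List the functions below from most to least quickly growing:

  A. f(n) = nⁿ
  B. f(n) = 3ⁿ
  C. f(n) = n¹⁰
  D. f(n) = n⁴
A > B > C > D

Comparing growth rates:
A = nⁿ is O(nⁿ)
B = 3ⁿ is O(3ⁿ)
C = n¹⁰ is O(n¹⁰)
D = n⁴ is O(n⁴)

Therefore, the order from fastest to slowest is: A > B > C > D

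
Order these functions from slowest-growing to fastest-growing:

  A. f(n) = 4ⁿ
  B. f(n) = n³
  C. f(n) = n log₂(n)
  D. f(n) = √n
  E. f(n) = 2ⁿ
D < C < B < E < A

Comparing growth rates:
D = √n is O(√n)
C = n log₂(n) is O(n log n)
B = n³ is O(n³)
E = 2ⁿ is O(2ⁿ)
A = 4ⁿ is O(4ⁿ)

Therefore, the order from slowest to fastest is: D < C < B < E < A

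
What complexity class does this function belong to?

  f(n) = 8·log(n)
O(log n)

The dominant term in 8·log(n) is 8·log(n), which is Θ(log n).
Constants are absorbed, so the tightest bound is O(log n).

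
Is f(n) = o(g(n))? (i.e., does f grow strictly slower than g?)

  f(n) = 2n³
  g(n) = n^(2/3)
False

f(n) = 2n³ is O(n³), and g(n) = n^(2/3) is O(n^(2/3)).
Since O(n³) grows faster than or equal to O(n^(2/3)), f(n) = o(g(n)) is false.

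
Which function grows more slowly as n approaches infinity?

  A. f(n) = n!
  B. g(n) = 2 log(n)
B

f(n) = n! is O(n!), while g(n) = 2 log(n) is O(log n).
Since O(log n) grows slower than O(n!), g(n) is dominated.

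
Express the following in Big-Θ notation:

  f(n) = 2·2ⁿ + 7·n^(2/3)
Θ(2ⁿ)

Order the terms by growth rate: 7·n^(2/3) ≺ 2·2ⁿ.
The fastest-growing term 2·2ⁿ dominates as n → ∞; dropping its constant factor gives Θ(2ⁿ).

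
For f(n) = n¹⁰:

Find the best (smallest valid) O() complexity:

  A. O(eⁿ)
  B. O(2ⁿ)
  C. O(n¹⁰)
C

f(n) = n¹⁰ is O(n¹⁰).
All listed options are valid Big-O bounds (upper bounds),
but O(n¹⁰) is the tightest (smallest valid bound).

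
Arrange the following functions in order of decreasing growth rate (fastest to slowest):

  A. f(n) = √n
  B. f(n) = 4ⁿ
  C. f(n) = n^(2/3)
B > C > A

Comparing growth rates:
B = 4ⁿ is O(4ⁿ)
C = n^(2/3) is O(n^(2/3))
A = √n is O(√n)

Therefore, the order from fastest to slowest is: B > C > A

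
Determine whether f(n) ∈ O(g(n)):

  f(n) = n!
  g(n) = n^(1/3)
False

f(n) = n! is O(n!), and g(n) = n^(1/3) is O(n^(1/3)).
Since O(n!) grows faster than O(n^(1/3)), f(n) = O(g(n)) is false.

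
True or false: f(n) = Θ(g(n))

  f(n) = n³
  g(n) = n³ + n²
True

f(n) = n³ and g(n) = n³ + n² are both O(n³).
Since they have the same asymptotic growth rate, f(n) = Θ(g(n)) is true.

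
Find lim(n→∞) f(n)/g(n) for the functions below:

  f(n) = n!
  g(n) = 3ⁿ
∞

Since n! (O(n!)) grows faster than 3ⁿ (O(3ⁿ)),
the ratio f(n)/g(n) → ∞ as n → ∞.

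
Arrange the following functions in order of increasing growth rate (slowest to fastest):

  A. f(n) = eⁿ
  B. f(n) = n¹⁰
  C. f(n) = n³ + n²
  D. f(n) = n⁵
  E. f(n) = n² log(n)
E < C < D < B < A

Comparing growth rates:
E = n² log(n) is O(n² log n)
C = n³ + n² is O(n³)
D = n⁵ is O(n⁵)
B = n¹⁰ is O(n¹⁰)
A = eⁿ is O(eⁿ)

Therefore, the order from slowest to fastest is: E < C < D < B < A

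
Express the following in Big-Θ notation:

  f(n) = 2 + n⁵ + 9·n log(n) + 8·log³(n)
Θ(n⁵)

Order the terms by growth rate: 2 ≺ 8·log³(n) ≺ 9·n log(n) ≺ n⁵.
The fastest-growing term n⁵ dominates as n → ∞; dropping its constant factor gives Θ(n⁵).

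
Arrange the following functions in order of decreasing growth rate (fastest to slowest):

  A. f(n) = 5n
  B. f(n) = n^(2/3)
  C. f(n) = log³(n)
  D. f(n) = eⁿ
D > A > B > C

Comparing growth rates:
D = eⁿ is O(eⁿ)
A = 5n is O(n)
B = n^(2/3) is O(n^(2/3))
C = log³(n) is O(log³ n)

Therefore, the order from fastest to slowest is: D > A > B > C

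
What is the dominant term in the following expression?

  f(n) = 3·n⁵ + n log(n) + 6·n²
3·n⁵

Looking at each term:
  - 3·n⁵ is O(n⁵)
  - n log(n) is O(n log n)
  - 6·n² is O(n²)

The term 3·n⁵ (O(n⁵)) grows fastest and dominates all others.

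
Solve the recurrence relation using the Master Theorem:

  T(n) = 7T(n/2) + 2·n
Θ(n^log₂(7))

Master Theorem: a = 7, b = 2, f(n) = 2·n.
Compute the critical exponent d = log₂(7) = 2.807.
Compare f(n) = Θ(n) against n^d:
  k = 1 < d = 2.807, so f(n) = O(n^(d-ε)) — Case 1.
  The recursion cost dominates: T(n) = Θ(n^d) = Θ(n^log₂(7)).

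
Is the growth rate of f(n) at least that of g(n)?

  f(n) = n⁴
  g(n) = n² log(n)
True

f(n) = n⁴ is O(n⁴), and g(n) = n² log(n) is O(n² log n).
Since O(n⁴) grows at least as fast as O(n² log n), f(n) = Ω(g(n)) is true.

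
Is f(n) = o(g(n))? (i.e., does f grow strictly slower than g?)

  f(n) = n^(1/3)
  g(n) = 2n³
True

f(n) = n^(1/3) is O(n^(1/3)), and g(n) = 2n³ is O(n³).
Since O(n^(1/3)) grows strictly slower than O(n³), f(n) = o(g(n)) is true.
This means lim(n→∞) f(n)/g(n) = 0.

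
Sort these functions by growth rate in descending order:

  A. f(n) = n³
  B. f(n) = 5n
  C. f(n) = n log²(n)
A > C > B

Comparing growth rates:
A = n³ is O(n³)
C = n log²(n) is O(n log² n)
B = 5n is O(n)

Therefore, the order from fastest to slowest is: A > C > B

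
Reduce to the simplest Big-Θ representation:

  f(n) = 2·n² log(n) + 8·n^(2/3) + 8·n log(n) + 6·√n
Θ(n² log n)

Order the terms by growth rate: 6·√n ≺ 8·n^(2/3) ≺ 8·n log(n) ≺ 2·n² log(n).
The fastest-growing term 2·n² log(n) dominates as n → ∞; dropping its constant factor gives Θ(n² log n).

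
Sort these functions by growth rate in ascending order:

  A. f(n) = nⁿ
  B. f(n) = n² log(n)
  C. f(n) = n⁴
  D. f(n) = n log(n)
D < B < C < A

Comparing growth rates:
D = n log(n) is O(n log n)
B = n² log(n) is O(n² log n)
C = n⁴ is O(n⁴)
A = nⁿ is O(nⁿ)

Therefore, the order from slowest to fastest is: D < B < C < A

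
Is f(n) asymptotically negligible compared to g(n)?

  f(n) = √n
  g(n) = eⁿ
True

f(n) = √n is O(√n), and g(n) = eⁿ is O(eⁿ).
Since O(√n) grows strictly slower than O(eⁿ), f(n) = o(g(n)) is true.
This means lim(n→∞) f(n)/g(n) = 0.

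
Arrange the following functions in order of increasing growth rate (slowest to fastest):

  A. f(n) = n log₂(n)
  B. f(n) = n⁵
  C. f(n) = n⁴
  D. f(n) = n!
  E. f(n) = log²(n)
E < A < C < B < D

Comparing growth rates:
E = log²(n) is O(log² n)
A = n log₂(n) is O(n log n)
C = n⁴ is O(n⁴)
B = n⁵ is O(n⁵)
D = n! is O(n!)

Therefore, the order from slowest to fastest is: E < A < C < B < D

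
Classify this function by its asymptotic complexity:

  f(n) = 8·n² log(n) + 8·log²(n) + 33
O(n² log n)

The dominant term in 8·n² log(n) + 8·log²(n) + 33 is 8·n² log(n), which is Θ(n² log n).
Lower-order terms (8·log²(n), 33) are asymptotically negligible.
Constants are absorbed, so the tightest bound is O(n² log n).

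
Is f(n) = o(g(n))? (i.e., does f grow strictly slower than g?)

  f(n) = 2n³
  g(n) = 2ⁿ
True

f(n) = 2n³ is O(n³), and g(n) = 2ⁿ is O(2ⁿ).
Since O(n³) grows strictly slower than O(2ⁿ), f(n) = o(g(n)) is true.
This means lim(n→∞) f(n)/g(n) = 0.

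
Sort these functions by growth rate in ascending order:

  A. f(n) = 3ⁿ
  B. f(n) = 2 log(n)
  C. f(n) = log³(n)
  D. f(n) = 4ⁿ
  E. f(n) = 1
E < B < C < A < D

Comparing growth rates:
E = 1 is O(1)
B = 2 log(n) is O(log n)
C = log³(n) is O(log³ n)
A = 3ⁿ is O(3ⁿ)
D = 4ⁿ is O(4ⁿ)

Therefore, the order from slowest to fastest is: E < B < C < A < D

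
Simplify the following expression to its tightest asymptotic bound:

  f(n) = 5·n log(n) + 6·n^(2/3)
Θ(n log n)

Order the terms by growth rate: 6·n^(2/3) ≺ 5·n log(n).
The fastest-growing term 5·n log(n) dominates as n → ∞; dropping its constant factor gives Θ(n log n).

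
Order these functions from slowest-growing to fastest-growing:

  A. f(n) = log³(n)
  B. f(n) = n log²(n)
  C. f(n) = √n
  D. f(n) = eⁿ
A < C < B < D

Comparing growth rates:
A = log³(n) is O(log³ n)
C = √n is O(√n)
B = n log²(n) is O(n log² n)
D = eⁿ is O(eⁿ)

Therefore, the order from slowest to fastest is: A < C < B < D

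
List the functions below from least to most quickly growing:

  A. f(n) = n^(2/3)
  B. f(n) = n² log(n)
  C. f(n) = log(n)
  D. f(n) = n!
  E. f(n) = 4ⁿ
C < A < B < E < D

Comparing growth rates:
C = log(n) is O(log n)
A = n^(2/3) is O(n^(2/3))
B = n² log(n) is O(n² log n)
E = 4ⁿ is O(4ⁿ)
D = n! is O(n!)

Therefore, the order from slowest to fastest is: C < A < B < E < D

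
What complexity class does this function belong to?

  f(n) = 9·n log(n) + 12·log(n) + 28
O(n log n)

The dominant term in 9·n log(n) + 12·log(n) + 28 is 9·n log(n), which is Θ(n log n).
Lower-order terms (12·log(n), 28) are asymptotically negligible.
Constants are absorbed, so the tightest bound is O(n log n).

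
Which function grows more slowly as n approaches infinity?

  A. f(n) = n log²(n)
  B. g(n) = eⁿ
A

f(n) = n log²(n) is O(n log² n), while g(n) = eⁿ is O(eⁿ).
Since O(n log² n) grows slower than O(eⁿ), f(n) is dominated.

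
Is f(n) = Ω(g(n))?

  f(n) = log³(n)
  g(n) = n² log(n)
False

f(n) = log³(n) is O(log³ n), and g(n) = n² log(n) is O(n² log n).
Since O(log³ n) grows slower than O(n² log n), f(n) = Ω(g(n)) is false.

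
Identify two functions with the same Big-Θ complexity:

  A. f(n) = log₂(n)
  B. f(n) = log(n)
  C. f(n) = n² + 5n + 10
A and B

Examining each function:
  A. log₂(n) is O(log n)
  B. log(n) is O(log n)
  C. n² + 5n + 10 is O(n²)

Functions A and B both have the same complexity class.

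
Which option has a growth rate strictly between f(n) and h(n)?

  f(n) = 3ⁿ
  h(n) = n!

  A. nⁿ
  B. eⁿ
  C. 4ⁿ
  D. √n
C

We need g(n) with 3ⁿ = o(g(n)) and g(n) = o(n!), i.e. O(3ⁿ) ≺ g ≺ O(n!).
Check each option:
  A. nⁿ — O(nⁿ) does not grow strictly slower than h(n)
  B. eⁿ — O(eⁿ) does not grow strictly faster than f(n)
  C. 4ⁿ — O(4ⁿ) is strictly between O(3ⁿ) and O(n!) ✓
  D. √n — O(√n) does not grow strictly faster than f(n)

Only option C (4ⁿ) lies strictly between.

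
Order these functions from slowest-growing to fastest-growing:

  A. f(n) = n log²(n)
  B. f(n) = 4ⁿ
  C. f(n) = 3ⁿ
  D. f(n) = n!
A < C < B < D

Comparing growth rates:
A = n log²(n) is O(n log² n)
C = 3ⁿ is O(3ⁿ)
B = 4ⁿ is O(4ⁿ)
D = n! is O(n!)

Therefore, the order from slowest to fastest is: A < C < B < D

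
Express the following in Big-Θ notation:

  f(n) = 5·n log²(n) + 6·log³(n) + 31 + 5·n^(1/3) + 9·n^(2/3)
Θ(n log² n)

Order the terms by growth rate: 31 ≺ 6·log³(n) ≺ 5·n^(1/3) ≺ 9·n^(2/3) ≺ 5·n log²(n).
The fastest-growing term 5·n log²(n) dominates as n → ∞; dropping its constant factor gives Θ(n log² n).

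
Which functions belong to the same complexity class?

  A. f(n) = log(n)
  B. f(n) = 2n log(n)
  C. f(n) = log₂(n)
A and C

Examining each function:
  A. log(n) is O(log n)
  B. 2n log(n) is O(n log n)
  C. log₂(n) is O(log n)

Functions A and C both have the same complexity class.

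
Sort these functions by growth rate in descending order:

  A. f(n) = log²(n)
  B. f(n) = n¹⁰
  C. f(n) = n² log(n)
B > C > A

Comparing growth rates:
B = n¹⁰ is O(n¹⁰)
C = n² log(n) is O(n² log n)
A = log²(n) is O(log² n)

Therefore, the order from fastest to slowest is: B > C > A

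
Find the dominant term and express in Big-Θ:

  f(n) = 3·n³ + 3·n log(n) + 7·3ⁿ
Θ(3ⁿ)

Order the terms by growth rate: 3·n log(n) ≺ 3·n³ ≺ 7·3ⁿ.
The fastest-growing term 7·3ⁿ dominates as n → ∞; dropping its constant factor gives Θ(3ⁿ).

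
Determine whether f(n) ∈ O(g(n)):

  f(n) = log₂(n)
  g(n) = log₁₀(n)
True

f(n) = log₂(n) and g(n) = log₁₀(n) are both O(log n).
Big-O permits equal growth rates (f ≤ c·g for some c), so f(n) = O(g(n)) is true.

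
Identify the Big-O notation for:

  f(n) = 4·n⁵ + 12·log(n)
O(n⁵)

The dominant term in 4·n⁵ + 12·log(n) is 4·n⁵, which is Θ(n⁵).
Lower-order terms (12·log(n)) are asymptotically negligible.
Constants are absorbed, so the tightest bound is O(n⁵).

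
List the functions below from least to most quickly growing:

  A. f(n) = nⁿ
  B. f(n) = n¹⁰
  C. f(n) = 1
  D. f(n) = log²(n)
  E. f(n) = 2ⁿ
C < D < B < E < A

Comparing growth rates:
C = 1 is O(1)
D = log²(n) is O(log² n)
B = n¹⁰ is O(n¹⁰)
E = 2ⁿ is O(2ⁿ)
A = nⁿ is O(nⁿ)

Therefore, the order from slowest to fastest is: C < D < B < E < A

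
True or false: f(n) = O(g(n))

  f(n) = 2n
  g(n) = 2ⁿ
True

f(n) = 2n is O(n), and g(n) = 2ⁿ is O(2ⁿ).
Since O(n) ⊆ O(2ⁿ) (f grows no faster than g), f(n) = O(g(n)) is true.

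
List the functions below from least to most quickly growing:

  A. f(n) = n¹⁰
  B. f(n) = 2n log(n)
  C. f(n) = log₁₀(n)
C < B < A

Comparing growth rates:
C = log₁₀(n) is O(log n)
B = 2n log(n) is O(n log n)
A = n¹⁰ is O(n¹⁰)

Therefore, the order from slowest to fastest is: C < B < A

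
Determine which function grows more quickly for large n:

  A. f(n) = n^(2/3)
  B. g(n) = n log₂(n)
B

f(n) = n^(2/3) is O(n^(2/3)), while g(n) = n log₂(n) is O(n log n).
Since O(n log n) grows faster than O(n^(2/3)), g(n) dominates.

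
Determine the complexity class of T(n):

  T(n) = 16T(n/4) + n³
Θ(n³)

Master Theorem: a = 16, b = 4, f(n) = n³.
Compute the critical exponent d = log₄(16) = 2.
Compare f(n) = Θ(n³) against n^d:
  k = 3 > d = 2, so f(n) = Ω(n^(d+ε)) — Case 3.
  Regularity: a·(n/b)^3/n^3 = a/b^3 = 16/64 < 1 ✓.
  The top-level work dominates: T(n) = Θ(f(n)) = Θ(n³).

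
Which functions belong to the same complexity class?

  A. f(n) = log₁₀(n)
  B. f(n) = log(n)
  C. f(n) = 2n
A and B

Examining each function:
  A. log₁₀(n) is O(log n)
  B. log(n) is O(log n)
  C. 2n is O(n)

Functions A and B both have the same complexity class.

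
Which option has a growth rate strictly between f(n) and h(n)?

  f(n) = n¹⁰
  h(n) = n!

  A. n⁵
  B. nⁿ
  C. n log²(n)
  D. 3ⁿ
D

We need g(n) with n¹⁰ = o(g(n)) and g(n) = o(n!), i.e. O(n¹⁰) ≺ g ≺ O(n!).
Check each option:
  A. n⁵ — O(n⁵) does not grow strictly faster than f(n)
  B. nⁿ — O(nⁿ) does not grow strictly slower than h(n)
  C. n log²(n) — O(n log² n) does not grow strictly faster than f(n)
  D. 3ⁿ — O(3ⁿ) is strictly between O(n¹⁰) and O(n!) ✓

Only option D (3ⁿ) lies strictly between.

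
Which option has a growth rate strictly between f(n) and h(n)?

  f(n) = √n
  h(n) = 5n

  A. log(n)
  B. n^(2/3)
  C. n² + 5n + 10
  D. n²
B

We need g(n) with √n = o(g(n)) and g(n) = o(5n), i.e. O(√n) ≺ g ≺ O(n).
Check each option:
  A. log(n) — O(log n) does not grow strictly faster than f(n)
  B. n^(2/3) — O(n^(2/3)) is strictly between O(√n) and O(n) ✓
  C. n² + 5n + 10 — O(n²) does not grow strictly slower than h(n)
  D. n² — O(n²) does not grow strictly slower than h(n)

Only option B (n^(2/3)) lies strictly between.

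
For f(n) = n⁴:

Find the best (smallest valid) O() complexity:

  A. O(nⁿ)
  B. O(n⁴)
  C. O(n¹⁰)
B

f(n) = n⁴ is O(n⁴).
All listed options are valid Big-O bounds (upper bounds),
but O(n⁴) is the tightest (smallest valid bound).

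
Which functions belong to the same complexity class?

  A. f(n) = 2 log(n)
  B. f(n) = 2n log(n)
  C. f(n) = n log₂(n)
B and C

Examining each function:
  A. 2 log(n) is O(log n)
  B. 2n log(n) is O(n log n)
  C. n log₂(n) is O(n log n)

Functions B and C both have the same complexity class.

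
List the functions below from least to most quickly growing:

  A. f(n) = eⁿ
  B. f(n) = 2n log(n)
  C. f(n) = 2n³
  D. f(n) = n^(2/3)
D < B < C < A

Comparing growth rates:
D = n^(2/3) is O(n^(2/3))
B = 2n log(n) is O(n log n)
C = 2n³ is O(n³)
A = eⁿ is O(eⁿ)

Therefore, the order from slowest to fastest is: D < B < C < A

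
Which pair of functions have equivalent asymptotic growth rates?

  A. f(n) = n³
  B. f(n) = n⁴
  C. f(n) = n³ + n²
A and C

Examining each function:
  A. n³ is O(n³)
  B. n⁴ is O(n⁴)
  C. n³ + n² is O(n³)

Functions A and C both have the same complexity class.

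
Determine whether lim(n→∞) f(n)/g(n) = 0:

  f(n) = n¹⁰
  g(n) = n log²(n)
False

f(n) = n¹⁰ is O(n¹⁰), and g(n) = n log²(n) is O(n log² n).
Since O(n¹⁰) grows faster than or equal to O(n log² n), f(n) = o(g(n)) is false.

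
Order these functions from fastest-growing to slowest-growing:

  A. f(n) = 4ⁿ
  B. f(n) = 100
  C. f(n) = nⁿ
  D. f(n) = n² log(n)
C > A > D > B

Comparing growth rates:
C = nⁿ is O(nⁿ)
A = 4ⁿ is O(4ⁿ)
D = n² log(n) is O(n² log n)
B = 100 is O(1)

Therefore, the order from fastest to slowest is: C > A > D > B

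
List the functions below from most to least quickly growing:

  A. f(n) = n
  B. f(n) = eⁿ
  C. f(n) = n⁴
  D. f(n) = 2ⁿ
B > D > C > A

Comparing growth rates:
B = eⁿ is O(eⁿ)
D = 2ⁿ is O(2ⁿ)
C = n⁴ is O(n⁴)
A = n is O(n)

Therefore, the order from fastest to slowest is: B > D > C > A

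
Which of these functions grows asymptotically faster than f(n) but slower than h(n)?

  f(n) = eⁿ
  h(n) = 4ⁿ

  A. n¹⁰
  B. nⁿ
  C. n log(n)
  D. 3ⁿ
D

We need g(n) with eⁿ = o(g(n)) and g(n) = o(4ⁿ), i.e. O(eⁿ) ≺ g ≺ O(4ⁿ).
Check each option:
  A. n¹⁰ — O(n¹⁰) does not grow strictly faster than f(n)
  B. nⁿ — O(nⁿ) does not grow strictly slower than h(n)
  C. n log(n) — O(n log n) does not grow strictly faster than f(n)
  D. 3ⁿ — O(3ⁿ) is strictly between O(eⁿ) and O(4ⁿ) ✓

Only option D (3ⁿ) lies strictly between.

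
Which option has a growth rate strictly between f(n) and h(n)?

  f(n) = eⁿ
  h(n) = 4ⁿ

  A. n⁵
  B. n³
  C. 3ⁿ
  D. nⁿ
C

We need g(n) with eⁿ = o(g(n)) and g(n) = o(4ⁿ), i.e. O(eⁿ) ≺ g ≺ O(4ⁿ).
Check each option:
  A. n⁵ — O(n⁵) does not grow strictly faster than f(n)
  B. n³ — O(n³) does not grow strictly faster than f(n)
  C. 3ⁿ — O(3ⁿ) is strictly between O(eⁿ) and O(4ⁿ) ✓
  D. nⁿ — O(nⁿ) does not grow strictly slower than h(n)

Only option C (3ⁿ) lies strictly between.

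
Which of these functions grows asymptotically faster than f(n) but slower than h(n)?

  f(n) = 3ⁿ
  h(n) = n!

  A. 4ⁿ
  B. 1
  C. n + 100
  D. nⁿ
A

We need g(n) with 3ⁿ = o(g(n)) and g(n) = o(n!), i.e. O(3ⁿ) ≺ g ≺ O(n!).
Check each option:
  A. 4ⁿ — O(4ⁿ) is strictly between O(3ⁿ) and O(n!) ✓
  B. 1 — O(1) does not grow strictly faster than f(n)
  C. n + 100 — O(n) does not grow strictly faster than f(n)
  D. nⁿ — O(nⁿ) does not grow strictly slower than h(n)

Only option A (4ⁿ) lies strictly between.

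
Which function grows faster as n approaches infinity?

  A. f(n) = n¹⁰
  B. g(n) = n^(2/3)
A

f(n) = n¹⁰ is O(n¹⁰), while g(n) = n^(2/3) is O(n^(2/3)).
Since O(n¹⁰) grows faster than O(n^(2/3)), f(n) dominates.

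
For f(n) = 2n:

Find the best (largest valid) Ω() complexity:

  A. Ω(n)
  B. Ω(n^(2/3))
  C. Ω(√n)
A

f(n) = 2n is Ω(n).
All listed options are valid Big-Ω bounds (lower bounds),
but Ω(n) is the tightest (largest valid bound).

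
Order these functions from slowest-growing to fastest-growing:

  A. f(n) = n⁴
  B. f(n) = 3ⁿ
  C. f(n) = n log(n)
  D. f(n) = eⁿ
C < A < D < B

Comparing growth rates:
C = n log(n) is O(n log n)
A = n⁴ is O(n⁴)
D = eⁿ is O(eⁿ)
B = 3ⁿ is O(3ⁿ)

Therefore, the order from slowest to fastest is: C < A < D < B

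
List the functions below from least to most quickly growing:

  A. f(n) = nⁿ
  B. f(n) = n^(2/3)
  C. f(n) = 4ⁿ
B < C < A

Comparing growth rates:
B = n^(2/3) is O(n^(2/3))
C = 4ⁿ is O(4ⁿ)
A = nⁿ is O(nⁿ)

Therefore, the order from slowest to fastest is: B < C < A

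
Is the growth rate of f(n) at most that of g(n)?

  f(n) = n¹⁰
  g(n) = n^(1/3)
False

f(n) = n¹⁰ is O(n¹⁰), and g(n) = n^(1/3) is O(n^(1/3)).
Since O(n¹⁰) grows faster than O(n^(1/3)), f(n) = O(g(n)) is false.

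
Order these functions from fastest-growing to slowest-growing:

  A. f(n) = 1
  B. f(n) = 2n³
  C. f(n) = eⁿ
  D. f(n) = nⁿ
D > C > B > A

Comparing growth rates:
D = nⁿ is O(nⁿ)
C = eⁿ is O(eⁿ)
B = 2n³ is O(n³)
A = 1 is O(1)

Therefore, the order from fastest to slowest is: D > C > B > A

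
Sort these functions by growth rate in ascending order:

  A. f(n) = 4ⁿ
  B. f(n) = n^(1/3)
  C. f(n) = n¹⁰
B < C < A

Comparing growth rates:
B = n^(1/3) is O(n^(1/3))
C = n¹⁰ is O(n¹⁰)
A = 4ⁿ is O(4ⁿ)

Therefore, the order from slowest to fastest is: B < C < A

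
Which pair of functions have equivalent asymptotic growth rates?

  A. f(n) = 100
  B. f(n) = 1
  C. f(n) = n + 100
A and B

Examining each function:
  A. 100 is O(1)
  B. 1 is O(1)
  C. n + 100 is O(n)

Functions A and B both have the same complexity class.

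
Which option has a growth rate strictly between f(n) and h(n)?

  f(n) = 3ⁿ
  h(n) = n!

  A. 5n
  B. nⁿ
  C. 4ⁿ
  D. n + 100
C

We need g(n) with 3ⁿ = o(g(n)) and g(n) = o(n!), i.e. O(3ⁿ) ≺ g ≺ O(n!).
Check each option:
  A. 5n — O(n) does not grow strictly faster than f(n)
  B. nⁿ — O(nⁿ) does not grow strictly slower than h(n)
  C. 4ⁿ — O(4ⁿ) is strictly between O(3ⁿ) and O(n!) ✓
  D. n + 100 — O(n) does not grow strictly faster than f(n)

Only option C (4ⁿ) lies strictly between.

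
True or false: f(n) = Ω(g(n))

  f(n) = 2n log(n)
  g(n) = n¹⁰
False

f(n) = 2n log(n) is O(n log n), and g(n) = n¹⁰ is O(n¹⁰).
Since O(n log n) grows slower than O(n¹⁰), f(n) = Ω(g(n)) is false.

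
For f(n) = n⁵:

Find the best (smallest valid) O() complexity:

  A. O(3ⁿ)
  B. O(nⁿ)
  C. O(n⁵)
C

f(n) = n⁵ is O(n⁵).
All listed options are valid Big-O bounds (upper bounds),
but O(n⁵) is the tightest (smallest valid bound).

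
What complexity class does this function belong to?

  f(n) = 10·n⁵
O(n⁵)

The dominant term in 10·n⁵ is 10·n⁵, which is Θ(n⁵).
Constants are absorbed, so the tightest bound is O(n⁵).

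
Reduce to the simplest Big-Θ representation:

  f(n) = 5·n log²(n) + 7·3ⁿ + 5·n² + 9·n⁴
Θ(3ⁿ)

Order the terms by growth rate: 5·n log²(n) ≺ 5·n² ≺ 9·n⁴ ≺ 7·3ⁿ.
The fastest-growing term 7·3ⁿ dominates as n → ∞; dropping its constant factor gives Θ(3ⁿ).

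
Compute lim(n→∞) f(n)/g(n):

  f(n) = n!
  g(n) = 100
∞

Since n! (O(n!)) grows faster than 100 (O(1)),
the ratio f(n)/g(n) → ∞ as n → ∞.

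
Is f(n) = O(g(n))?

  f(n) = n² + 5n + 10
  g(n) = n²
True

f(n) = n² + 5n + 10 and g(n) = n² are both O(n²).
Big-O permits equal growth rates (f ≤ c·g for some c), so f(n) = O(g(n)) is true.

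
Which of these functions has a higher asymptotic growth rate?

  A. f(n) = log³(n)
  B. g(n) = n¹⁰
B

f(n) = log³(n) is O(log³ n), while g(n) = n¹⁰ is O(n¹⁰).
Since O(n¹⁰) grows faster than O(log³ n), g(n) dominates.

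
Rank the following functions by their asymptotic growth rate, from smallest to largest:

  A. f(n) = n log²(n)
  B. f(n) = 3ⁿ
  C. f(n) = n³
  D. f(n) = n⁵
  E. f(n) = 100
E < A < C < D < B

Comparing growth rates:
E = 100 is O(1)
A = n log²(n) is O(n log² n)
C = n³ is O(n³)
D = n⁵ is O(n⁵)
B = 3ⁿ is O(3ⁿ)

Therefore, the order from slowest to fastest is: E < A < C < D < B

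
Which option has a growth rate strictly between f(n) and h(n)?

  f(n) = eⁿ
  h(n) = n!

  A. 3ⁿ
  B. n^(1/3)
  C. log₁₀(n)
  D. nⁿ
A

We need g(n) with eⁿ = o(g(n)) and g(n) = o(n!), i.e. O(eⁿ) ≺ g ≺ O(n!).
Check each option:
  A. 3ⁿ — O(3ⁿ) is strictly between O(eⁿ) and O(n!) ✓
  B. n^(1/3) — O(n^(1/3)) does not grow strictly faster than f(n)
  C. log₁₀(n) — O(log n) does not grow strictly faster than f(n)
  D. nⁿ — O(nⁿ) does not grow strictly slower than h(n)

Only option A (3ⁿ) lies strictly between.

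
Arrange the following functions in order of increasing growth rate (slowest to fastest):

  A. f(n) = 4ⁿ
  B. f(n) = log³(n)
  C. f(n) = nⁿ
B < A < C

Comparing growth rates:
B = log³(n) is O(log³ n)
A = 4ⁿ is O(4ⁿ)
C = nⁿ is O(nⁿ)

Therefore, the order from slowest to fastest is: B < A < C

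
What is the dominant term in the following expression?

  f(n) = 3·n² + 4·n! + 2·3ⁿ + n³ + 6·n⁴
4·n!

Looking at each term:
  - 3·n² is O(n²)
  - 4·n! is O(n!)
  - 2·3ⁿ is O(3ⁿ)
  - n³ is O(n³)
  - 6·n⁴ is O(n⁴)

The term 4·n! (O(n!)) grows fastest and dominates all others.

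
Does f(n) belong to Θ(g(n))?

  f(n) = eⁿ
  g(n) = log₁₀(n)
False

f(n) = eⁿ is O(eⁿ), and g(n) = log₁₀(n) is O(log n).
Since they have different growth rates, f(n) = Θ(g(n)) is false.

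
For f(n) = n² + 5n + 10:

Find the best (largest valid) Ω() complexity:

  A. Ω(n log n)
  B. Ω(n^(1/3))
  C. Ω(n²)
C

f(n) = n² + 5n + 10 is Ω(n²).
All listed options are valid Big-Ω bounds (lower bounds),
but Ω(n²) is the tightest (largest valid bound).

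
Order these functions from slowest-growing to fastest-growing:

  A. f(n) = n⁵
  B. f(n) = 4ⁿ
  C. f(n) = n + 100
C < A < B

Comparing growth rates:
C = n + 100 is O(n)
A = n⁵ is O(n⁵)
B = 4ⁿ is O(4ⁿ)

Therefore, the order from slowest to fastest is: C < A < B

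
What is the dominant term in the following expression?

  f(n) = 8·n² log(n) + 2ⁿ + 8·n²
2ⁿ

Looking at each term:
  - 8·n² log(n) is O(n² log n)
  - 2ⁿ is O(2ⁿ)
  - 8·n² is O(n²)

The term 2ⁿ (O(2ⁿ)) grows fastest and dominates all others.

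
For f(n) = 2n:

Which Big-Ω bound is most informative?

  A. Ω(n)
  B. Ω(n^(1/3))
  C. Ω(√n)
A

f(n) = 2n is Ω(n).
All listed options are valid Big-Ω bounds (lower bounds),
but Ω(n) is the tightest (largest valid bound).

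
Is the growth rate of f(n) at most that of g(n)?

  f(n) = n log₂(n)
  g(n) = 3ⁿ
True

f(n) = n log₂(n) is O(n log n), and g(n) = 3ⁿ is O(3ⁿ).
Since O(n log n) ⊆ O(3ⁿ) (f grows no faster than g), f(n) = O(g(n)) is true.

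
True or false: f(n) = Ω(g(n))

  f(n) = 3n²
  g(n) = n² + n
True

f(n) = 3n² and g(n) = n² + n are both O(n²).
Big-Ω permits equal growth rates (f ≥ c·g for some c > 0), so f(n) = Ω(g(n)) is true.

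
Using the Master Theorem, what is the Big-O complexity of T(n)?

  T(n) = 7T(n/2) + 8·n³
Θ(n³)

Master Theorem: a = 7, b = 2, f(n) = 8·n³.
Compute the critical exponent d = log₂(7) = 2.807.
Compare f(n) = Θ(n³) against n^d:
  k = 3 > d = 2.807, so f(n) = Ω(n^(d+ε)) — Case 3.
  Regularity: a·(n/b)^3/n^3 = a/b^3 = 7/8 < 1 ✓.
  The top-level work dominates: T(n) = Θ(f(n)) = Θ(n³).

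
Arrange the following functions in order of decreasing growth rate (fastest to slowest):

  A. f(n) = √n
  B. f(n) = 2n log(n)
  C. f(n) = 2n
B > C > A

Comparing growth rates:
B = 2n log(n) is O(n log n)
C = 2n is O(n)
A = √n is O(√n)

Therefore, the order from fastest to slowest is: B > C > A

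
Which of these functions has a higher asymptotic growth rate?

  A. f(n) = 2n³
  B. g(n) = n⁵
B

f(n) = 2n³ is O(n³), while g(n) = n⁵ is O(n⁵).
Since O(n⁵) grows faster than O(n³), g(n) dominates.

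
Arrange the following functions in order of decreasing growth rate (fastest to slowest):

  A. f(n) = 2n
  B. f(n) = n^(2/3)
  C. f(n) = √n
A > B > C

Comparing growth rates:
A = 2n is O(n)
B = n^(2/3) is O(n^(2/3))
C = √n is O(√n)

Therefore, the order from fastest to slowest is: A > B > C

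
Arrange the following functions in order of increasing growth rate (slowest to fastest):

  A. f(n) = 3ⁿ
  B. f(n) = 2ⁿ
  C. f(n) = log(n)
C < B < A

Comparing growth rates:
C = log(n) is O(log n)
B = 2ⁿ is O(2ⁿ)
A = 3ⁿ is O(3ⁿ)

Therefore, the order from slowest to fastest is: C < B < A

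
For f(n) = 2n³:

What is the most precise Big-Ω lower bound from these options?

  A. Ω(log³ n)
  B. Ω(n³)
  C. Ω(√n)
B

f(n) = 2n³ is Ω(n³).
All listed options are valid Big-Ω bounds (lower bounds),
but Ω(n³) is the tightest (largest valid bound).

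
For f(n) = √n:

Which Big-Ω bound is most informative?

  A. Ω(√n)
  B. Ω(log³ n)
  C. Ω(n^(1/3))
A

f(n) = √n is Ω(√n).
All listed options are valid Big-Ω bounds (lower bounds),
but Ω(√n) is the tightest (largest valid bound).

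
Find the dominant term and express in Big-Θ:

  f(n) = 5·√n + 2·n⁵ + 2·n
Θ(n⁵)

Order the terms by growth rate: 5·√n ≺ 2·n ≺ 2·n⁵.
The fastest-growing term 2·n⁵ dominates as n → ∞; dropping its constant factor gives Θ(n⁵).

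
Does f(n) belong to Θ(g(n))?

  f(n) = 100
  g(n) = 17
True

f(n) = 100 and g(n) = 17 are both O(1).
Since they have the same asymptotic growth rate, f(n) = Θ(g(n)) is true.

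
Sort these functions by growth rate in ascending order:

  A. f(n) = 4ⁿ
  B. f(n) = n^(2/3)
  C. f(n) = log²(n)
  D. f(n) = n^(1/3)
C < D < B < A

Comparing growth rates:
C = log²(n) is O(log² n)
D = n^(1/3) is O(n^(1/3))
B = n^(2/3) is O(n^(2/3))
A = 4ⁿ is O(4ⁿ)

Therefore, the order from slowest to fastest is: C < D < B < A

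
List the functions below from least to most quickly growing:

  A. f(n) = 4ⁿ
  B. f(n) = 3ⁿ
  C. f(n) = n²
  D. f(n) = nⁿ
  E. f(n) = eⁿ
C < E < B < A < D

Comparing growth rates:
C = n² is O(n²)
E = eⁿ is O(eⁿ)
B = 3ⁿ is O(3ⁿ)
A = 4ⁿ is O(4ⁿ)
D = nⁿ is O(nⁿ)

Therefore, the order from slowest to fastest is: C < E < B < A < D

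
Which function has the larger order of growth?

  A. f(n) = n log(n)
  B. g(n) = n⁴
B

f(n) = n log(n) is O(n log n), while g(n) = n⁴ is O(n⁴).
Since O(n⁴) grows faster than O(n log n), g(n) dominates.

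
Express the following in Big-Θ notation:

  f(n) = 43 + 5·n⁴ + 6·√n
Θ(n⁴)

Order the terms by growth rate: 43 ≺ 6·√n ≺ 5·n⁴.
The fastest-growing term 5·n⁴ dominates as n → ∞; dropping its constant factor gives Θ(n⁴).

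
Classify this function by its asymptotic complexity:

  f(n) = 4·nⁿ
O(nⁿ)

The dominant term in 4·nⁿ is 4·nⁿ, which is Θ(nⁿ).
Constants are absorbed, so the tightest bound is O(nⁿ).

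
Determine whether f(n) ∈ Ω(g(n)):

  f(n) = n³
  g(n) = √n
True

f(n) = n³ is O(n³), and g(n) = √n is O(√n).
Since O(n³) grows at least as fast as O(√n), f(n) = Ω(g(n)) is true.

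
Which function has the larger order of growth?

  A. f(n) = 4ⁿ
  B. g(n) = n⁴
A

f(n) = 4ⁿ is O(4ⁿ), while g(n) = n⁴ is O(n⁴).
Since O(4ⁿ) grows faster than O(n⁴), f(n) dominates.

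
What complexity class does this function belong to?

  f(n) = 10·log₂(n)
O(log n)

The dominant term in 10·log₂(n) is 10·log₂(n), which is Θ(log n).
Constants are absorbed, so the tightest bound is O(log n).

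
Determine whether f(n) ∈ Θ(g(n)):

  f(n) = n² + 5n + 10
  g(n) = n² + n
True

f(n) = n² + 5n + 10 and g(n) = n² + n are both O(n²).
Since they have the same asymptotic growth rate, f(n) = Θ(g(n)) is true.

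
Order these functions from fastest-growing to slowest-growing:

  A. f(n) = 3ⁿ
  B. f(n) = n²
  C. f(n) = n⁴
A > C > B

Comparing growth rates:
A = 3ⁿ is O(3ⁿ)
C = n⁴ is O(n⁴)
B = n² is O(n²)

Therefore, the order from fastest to slowest is: A > C > B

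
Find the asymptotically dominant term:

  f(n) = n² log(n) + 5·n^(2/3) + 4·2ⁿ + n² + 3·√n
4·2ⁿ

Looking at each term:
  - n² log(n) is O(n² log n)
  - 5·n^(2/3) is O(n^(2/3))
  - 4·2ⁿ is O(2ⁿ)
  - n² is O(n²)
  - 3·√n is O(√n)

The term 4·2ⁿ (O(2ⁿ)) grows fastest and dominates all others.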